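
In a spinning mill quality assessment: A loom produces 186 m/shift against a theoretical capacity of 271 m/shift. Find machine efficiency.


Formula: Efficiency% = (Actual output / Theoretical output) * 100
Efficiency% = (186 / 271) * 100
Efficiency% = 0.686347 * 100 = 68.6347% ≈ 68.6%

68.6%


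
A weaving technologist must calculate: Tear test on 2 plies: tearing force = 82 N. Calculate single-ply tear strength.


Formula: Per-ply strength = Total force / Number of plies
Per-ply = 82 N / 2
Per-ply = 41 N

41 N


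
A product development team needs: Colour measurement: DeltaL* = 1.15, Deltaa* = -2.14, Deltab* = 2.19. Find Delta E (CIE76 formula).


Formula: Delta E = sqrt(dL*^2 + da*^2 + db*^2)
Step 1: dL*^2 = 1.15^2 = 1.3225
Step 2: da*^2 = (-2.14)^2 = 4.5796
Step 3: db*^2 = 2.19^2 = 4.7961
Step 4: Sum = 1.3225 + 4.5796 + 4.7961 = 10.6982
Step 5: Delta E = sqrt(10.6982) = 3.27

3.27 Delta E


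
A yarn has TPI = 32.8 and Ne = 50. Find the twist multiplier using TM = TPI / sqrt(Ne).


Formula: TM = TPI / sqrt(Ne)
Step 1: sqrt(Ne) = sqrt(50) = 7.0711
Step 2: TM = 32.8 / 7.0711 = 4.64

4.64 TM


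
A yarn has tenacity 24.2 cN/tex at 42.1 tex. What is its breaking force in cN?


Formula: Breaking force = Tenacity * Linear density
F = 24.2 cN/tex * 42.1 tex
F = 1018.82 cN

1018.82 cN


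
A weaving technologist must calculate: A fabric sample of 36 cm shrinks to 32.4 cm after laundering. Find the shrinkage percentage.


Formula: Shrinkage% = ((L_before - L_after) / L_before) * 100
Step 1: Shrinkage = 36 - 32.4 = 3.6 cm
Step 2: Shrinkage% = (3.6 / 36) * 100
Step 3: Shrinkage% = 0.1 * 100 = 10.0%

10.0%


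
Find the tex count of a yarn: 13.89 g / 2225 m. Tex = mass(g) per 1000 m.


Formula: Tex = (mass_g / length_m) * 1000
Substituting: Tex = (13.89 / 2225) * 1000
Intermediate: 13.89 / 2225 = 0.0062427 g/m
Tex = 0.0062427 * 1000 = 6.24 tex

6.24 tex


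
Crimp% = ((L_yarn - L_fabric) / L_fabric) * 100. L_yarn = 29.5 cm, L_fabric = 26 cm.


Formula: Crimp% = ((L_yarn - L_fabric) / L_fabric) * 100
Step 1: Extension = 29.5 - 26 = 3.5 cm
Step 2: Crimp% = (3.5 / 26) * 100
Step 3: Crimp% = 0.134615 * 100 = 13.4615% ≈ 13.5%

13.5%


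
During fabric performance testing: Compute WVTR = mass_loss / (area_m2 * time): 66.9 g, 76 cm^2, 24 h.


Formula: WVTR = mass_loss / (area * time)
Step 1: Convert area: 76 cm^2 = 0.0076 m^2
Step 2: WVTR = 66.9 g / (0.0076 m^2 * 24 h)
Step 3: WVTR = 66.9 / 0.1824 = 366.8 g/m^2/h

366.8 g/m^2/h


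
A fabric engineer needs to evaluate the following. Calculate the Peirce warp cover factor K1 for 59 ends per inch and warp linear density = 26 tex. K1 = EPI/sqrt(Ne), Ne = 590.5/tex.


Formula: K1 = EPI / sqrt(Ne), with Ne = 590.5 / tex_warp
Step 1: Ne = 590.5 / 26 = 22.712
Step 2: sqrt(Ne) = sqrt(22.712) = 4.7657
Step 3: K1 = 59 / 4.7657 = 12.4

12.4


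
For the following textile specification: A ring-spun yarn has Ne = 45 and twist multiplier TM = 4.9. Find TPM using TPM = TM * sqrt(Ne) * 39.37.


Formula: TPM = TM * sqrt(Ne) * 39.37
Step 1: sqrt(Ne) = sqrt(45) = 6.7082
Step 2: TM * sqrt(Ne) = 4.9 * 6.7082 = 32.8702
Step 3: TPM = 32.8702 * 39.37 = 1294 twists/m

1294 twists/m


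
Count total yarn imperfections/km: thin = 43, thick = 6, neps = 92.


Formula: Total = thin places + thick places + neps
Total = 43 + 6 + 92
Total = 141 imperfections/km

141 imperfections/km


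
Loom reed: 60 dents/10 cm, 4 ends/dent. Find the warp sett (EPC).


Formula: EPC = (dents per 10 cm * ends per dent) / 10
Step 1: Total ends per 10 cm = 60 * 4 = 240
Step 2: EPC = 240 / 10 = 24.0 ends/cm

24.0 ends/cm


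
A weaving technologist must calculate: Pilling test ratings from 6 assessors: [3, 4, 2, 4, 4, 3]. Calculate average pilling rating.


Formula: Mean = sum / count
Sum = 3 + 4 + 2 + 4 + 4 + 3 = 20
Mean = 20 / 6 = 3.3

3.3


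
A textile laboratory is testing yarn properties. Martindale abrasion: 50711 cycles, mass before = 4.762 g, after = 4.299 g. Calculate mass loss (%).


Formula: Mass loss% = ((m_before - m_after) / m_before) * 100
Step 1: Mass loss = 4.762 - 4.299 = 0.463 g
Step 2: Ratio = 0.463 / 4.762 = 0.0972281
Step 3: Mass loss% = 0.0972281 * 100 = 9.72281% ≈ 9.72%

9.72%


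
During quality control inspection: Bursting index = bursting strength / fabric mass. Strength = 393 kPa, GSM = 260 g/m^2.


Formula: Bursting Index = Bursting Strength / Fabric GSM
BI = 393 kPa / 260 g/m^2
BI = 1.512 kPa/(g/m^2)

1.512 kPa/(g/m^2)


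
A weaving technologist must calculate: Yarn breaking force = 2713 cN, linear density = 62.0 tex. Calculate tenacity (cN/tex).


Formula: Tenacity = Breaking force / Linear density
Tenacity = 2713 cN / 62.0 tex
Tenacity = 43.76 cN/tex

43.76 cN/tex


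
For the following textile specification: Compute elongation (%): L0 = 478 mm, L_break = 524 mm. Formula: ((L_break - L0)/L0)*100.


Formula: Elongation (%) = ((L_break - L0) / L0) * 100
Step 1: Extension = 524 - 478 = 46 mm
Step 2: Elongation = (46 / 478) * 100
Step 3: Elongation = 0.096234 * 100 = 9.6234% ≈ 9.6%

9.6%


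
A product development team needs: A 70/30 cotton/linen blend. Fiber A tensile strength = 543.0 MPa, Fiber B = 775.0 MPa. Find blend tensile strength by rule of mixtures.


Formula: Blend property = (fraction_A * property_A) + (fraction_B * property_B)
Step 1: Contribution A = 70/100 * 543.0 MPa = 380.1 MPa
Step 2: Contribution B = 30/100 * 775.0 MPa = 232.5 MPa
Step 3: Blend tensile strength = 380.1 + 232.5 = 612.6 MPa

612.6 MPa


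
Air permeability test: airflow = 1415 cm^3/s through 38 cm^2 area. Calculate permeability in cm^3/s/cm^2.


Formula: Air Permeability = Airflow / Test Area
AP = 1415 cm^3/s / 38 cm^2
AP = 37.2 cm^3/s/cm^2

37.2 cm^3/s/cm^2


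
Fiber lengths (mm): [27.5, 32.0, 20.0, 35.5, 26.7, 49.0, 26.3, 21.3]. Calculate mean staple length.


Formula: Mean = sum of lengths / count
Sum = 27.5 + 32.0 + 20.0 + 35.5 + 26.7 + 49.0 + 26.3 + 21.3
Sum = 238.3 mm
Mean = 238.3 / 8 = 29.79 mm

29.79 mm


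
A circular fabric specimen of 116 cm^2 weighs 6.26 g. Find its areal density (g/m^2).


Formula: GSM = mass_g / area_m2
Step 1: Convert area: 116 cm^2 = 116 / 10000 = 0.0116 m^2
Step 2: GSM = 6.26 g / 0.0116 m^2 = 539.7 g/m^2

539.7 g/m^2


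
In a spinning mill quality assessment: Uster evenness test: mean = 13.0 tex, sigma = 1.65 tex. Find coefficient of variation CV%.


Formula: CV% = (standard deviation / mean) * 100
Step 1: Ratio = 1.65 / 13.0 = 0.126923
Step 2: CV% = 0.126923 * 100 = 12.6923% ≈ 12.7%

12.7%


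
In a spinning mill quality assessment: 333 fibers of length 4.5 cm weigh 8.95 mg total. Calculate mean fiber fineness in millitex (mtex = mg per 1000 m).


Formula: fineness (mtex) = mass (mg) / total length (km) = (mass_mg / total_length_m) * 1000
Step 1: Convert fiber length: 4.5 cm = 0.045 m
Step 2: Total fiber length = 333 * 0.045 = 14.985 m
Step 3: Linear density = 8.95 mg / 14.985 m = 0.5973 mg/m
Step 4: fineness = 0.5973 * 1000 = 597.3 mtex

597.3 mtex


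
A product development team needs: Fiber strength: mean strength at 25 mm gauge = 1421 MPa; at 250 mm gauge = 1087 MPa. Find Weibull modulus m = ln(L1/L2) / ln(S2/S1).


Formula: m = ln(L1/L2) / ln(S2/S1)
Step 1: ln(L1/L2) = ln(25/250) = -2.30259
Step 2: S2/S1 = 1087/1421 = 0.76495
Step 3: ln(S2/S1) = ln(0.76495) = -0.26794
Step 4: m = -2.30259 / -0.26794 = 8.59

8.59 (Weibull m)


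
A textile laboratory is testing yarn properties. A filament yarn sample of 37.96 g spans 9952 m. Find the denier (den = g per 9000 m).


Formula: den = (mass_g / length_m) * 9000
Substituting: den = (37.96 / 9952) * 9000
Intermediate: 37.96 / 9952 = 0.00381431 g/m
den = 0.00381431 * 9000 = 34.3 denier

34.3 denier


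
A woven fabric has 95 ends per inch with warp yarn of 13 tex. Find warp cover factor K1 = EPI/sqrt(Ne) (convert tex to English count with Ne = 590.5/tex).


Formula: K1 = EPI / sqrt(Ne), with Ne = 590.5 / tex_warp
Step 1: Ne = 590.5 / 13 = 45.423
Step 2: sqrt(Ne) = sqrt(45.423) = 6.7397
Step 3: K1 = 95 / 6.7397 = 14.1

14.1


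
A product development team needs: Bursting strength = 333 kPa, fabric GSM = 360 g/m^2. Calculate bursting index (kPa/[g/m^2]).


Formula: Bursting Index = Bursting Strength / Fabric GSM
BI = 333 kPa / 360 g/m^2
BI = 0.925 kPa/(g/m^2)

0.925 kPa/(g/m^2)


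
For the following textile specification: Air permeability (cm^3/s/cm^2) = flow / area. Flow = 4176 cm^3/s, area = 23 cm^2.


Formula: Air Permeability = Airflow / Test Area
AP = 4176 cm^3/s / 23 cm^2
AP = 181.6 cm^3/s/cm^2

181.6 cm^3/s/cm^2


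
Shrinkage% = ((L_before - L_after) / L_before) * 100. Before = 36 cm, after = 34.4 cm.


Formula: Shrinkage% = ((L_before - L_after) / L_before) * 100
Step 1: Shrinkage = 36 - 34.4 = 1.6 cm
Step 2: Shrinkage% = (1.6 / 36) * 100
Step 3: Shrinkage% = 0.044444 * 100 = 4.4444% ≈ 4.4%

4.4%


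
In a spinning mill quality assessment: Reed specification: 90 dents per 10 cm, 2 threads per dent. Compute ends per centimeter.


Formula: EPC = (dents per 10 cm * ends per dent) / 10
Step 1: Total ends per 10 cm = 90 * 2 = 180
Step 2: EPC = 180 / 10 = 18.0 ends/cm

18.0 ends/cm


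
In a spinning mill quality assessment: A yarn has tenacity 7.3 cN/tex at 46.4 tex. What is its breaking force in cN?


Formula: Breaking force = Tenacity * Linear density
F = 7.3 cN/tex * 46.4 tex
F = 338.72 cN

338.72 cN


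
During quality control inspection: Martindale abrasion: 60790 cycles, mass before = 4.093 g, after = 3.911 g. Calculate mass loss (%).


Formula: Mass loss% = ((m_before - m_after) / m_before) * 100
Step 1: Mass loss = 4.093 - 3.911 = 0.182 g
Step 2: Ratio = 0.182 / 4.093 = 0.0444662
Step 3: Mass loss% = 0.0444662 * 100 = 4.44662% ≈ 4.45%

4.45%


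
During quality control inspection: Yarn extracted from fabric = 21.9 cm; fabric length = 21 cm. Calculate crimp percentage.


Formula: Crimp% = ((L_yarn - L_fabric) / L_fabric) * 100
Step 1: Extension = 21.9 - 21 = 0.9 cm
Step 2: Crimp% = (0.9 / 21) * 100
Step 3: Crimp% = 0.042857 * 100 = 4.2857% ≈ 4.3%

4.3%


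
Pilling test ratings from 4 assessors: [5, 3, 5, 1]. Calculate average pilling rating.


Formula: Mean = sum / count
Sum = 5 + 3 + 5 + 1 = 14
Mean = 14 / 4 = 3.5

3.5


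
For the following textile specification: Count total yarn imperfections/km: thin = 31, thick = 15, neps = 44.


Formula: Total = thin places + thick places + neps
Total = 31 + 15 + 44
Total = 90 imperfections/km

90 imperfections/km


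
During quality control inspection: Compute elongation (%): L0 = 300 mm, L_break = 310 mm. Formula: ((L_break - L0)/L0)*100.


Formula: Elongation (%) = ((L_break - L0) / L0) * 100
Step 1: Extension = 310 - 300 = 10 mm
Step 2: Elongation = (10 / 300) * 100
Step 3: Elongation = 0.033333 * 100 = 3.3333% ≈ 3.3%

3.3%


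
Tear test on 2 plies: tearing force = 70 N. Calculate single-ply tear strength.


Formula: Per-ply strength = Total force / Number of plies
Per-ply = 70 N / 2
Per-ply = 35 N

35 N


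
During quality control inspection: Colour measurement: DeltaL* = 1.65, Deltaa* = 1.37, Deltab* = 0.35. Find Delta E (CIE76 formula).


Formula: Delta E = sqrt(dL*^2 + da*^2 + db*^2)
Step 1: dL*^2 = 1.65^2 = 2.7225
Step 2: da*^2 = 1.37^2 = 1.8769
Step 3: db*^2 = 0.35^2 = 0.1225
Step 4: Sum = 2.7225 + 1.8769 + 0.1225 = 4.7219
Step 5: Delta E = sqrt(4.7219) = 2.17

2.17 Delta E


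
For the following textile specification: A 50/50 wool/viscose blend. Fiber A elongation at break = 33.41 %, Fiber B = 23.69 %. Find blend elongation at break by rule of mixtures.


Formula: Blend property = (fraction_A * property_A) + (fraction_B * property_B)
Step 1: Contribution A = 50/100 * 33.41 % = 16.705 %
Step 2: Contribution B = 50/100 * 23.69 % = 11.845 %
Step 3: Blend elongation at break = 16.705 + 11.845 = 28.55 %

28.55 %


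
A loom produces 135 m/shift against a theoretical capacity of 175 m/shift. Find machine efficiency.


Formula: Efficiency% = (Actual output / Theoretical output) * 100
Efficiency% = (135 / 175) * 100
Efficiency% = 0.771429 * 100 = 77.1429% ≈ 77.1%

77.1%


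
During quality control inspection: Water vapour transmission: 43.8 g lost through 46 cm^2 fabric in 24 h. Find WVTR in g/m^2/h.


Formula: WVTR = mass_loss / (area * time)
Step 1: Convert area: 46 cm^2 = 0.0046 m^2
Step 2: WVTR = 43.8 g / (0.0046 m^2 * 24 h)
Step 3: WVTR = 43.8 / 0.1104 = 396.7 g/m^2/h

396.7 g/m^2/h


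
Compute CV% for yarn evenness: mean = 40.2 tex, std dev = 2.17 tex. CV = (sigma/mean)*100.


Formula: CV% = (standard deviation / mean) * 100
Step 1: Ratio = 2.17 / 40.2 = 0.05398
Step 2: CV% = 0.05398 * 100 = 5.398% ≈ 5.4%

5.4%


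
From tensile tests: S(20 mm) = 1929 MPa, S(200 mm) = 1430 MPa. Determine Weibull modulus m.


Formula: m = ln(L1/L2) / ln(S2/S1)
Step 1: ln(L1/L2) = ln(20/200) = -2.30259
Step 2: S2/S1 = 1430/1929 = 0.74132
Step 3: ln(S2/S1) = ln(0.74132) = -0.29932
Step 4: m = -2.30259 / -0.29932 = 7.69

7.69 (Weibull m)


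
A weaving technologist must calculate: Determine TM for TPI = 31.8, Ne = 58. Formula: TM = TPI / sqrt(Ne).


Formula: TM = TPI / sqrt(Ne)
Step 1: sqrt(Ne) = sqrt(58) = 7.6158
Step 2: TM = 31.8 / 7.6158 = 4.18

4.18 TM


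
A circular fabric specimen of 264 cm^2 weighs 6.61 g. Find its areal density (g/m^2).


Formula: GSM = mass_g / area_m2
Step 1: Convert area: 264 cm^2 = 264 / 10000 = 0.0264 m^2
Step 2: GSM = 6.61 g / 0.0264 m^2 = 250.4 g/m^2

250.4 g/m^2


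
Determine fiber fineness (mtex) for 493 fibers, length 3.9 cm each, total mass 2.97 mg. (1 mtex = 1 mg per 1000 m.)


Formula: fineness (mtex) = mass (mg) / total length (km) = (mass_mg / total_length_m) * 1000
Step 1: Convert fiber length: 3.9 cm = 0.039 m
Step 2: Total fiber length = 493 * 0.039 = 19.227 m
Step 3: Linear density = 2.97 mg / 19.227 m = 0.1545 mg/m
Step 4: fineness = 0.1545 * 1000 = 154.5 mtex

154.5 mtex


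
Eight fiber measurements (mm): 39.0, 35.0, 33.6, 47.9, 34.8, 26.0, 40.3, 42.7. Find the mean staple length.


Formula: Mean = sum of lengths / count
Sum = 39.0 + 35.0 + 33.6 + 47.9 + 34.8 + 26.0 + 40.3 + 42.7
Sum = 299.3 mm
Mean = 299.3 / 8 = 37.41 mm

37.41 mm


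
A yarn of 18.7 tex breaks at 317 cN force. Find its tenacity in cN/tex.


Formula: Tenacity = Breaking force / Linear density
Tenacity = 317 cN / 18.7 tex
Tenacity = 16.95 cN/tex

16.95 cN/tex


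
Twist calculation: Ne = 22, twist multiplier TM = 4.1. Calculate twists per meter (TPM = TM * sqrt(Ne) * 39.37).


Formula: TPM = TM * sqrt(Ne) * 39.37
Step 1: sqrt(Ne) = sqrt(22) = 4.6904
Step 2: TM * sqrt(Ne) = 4.1 * 4.6904 = 19.2306
Step 3: TPM = 19.2306 * 39.37 = 757 twists/m

757 twists/m


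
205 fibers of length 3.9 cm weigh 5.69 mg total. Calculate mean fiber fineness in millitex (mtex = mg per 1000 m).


Formula: fineness (mtex) = mass (mg) / total length (km) = (mass_mg / total_length_m) * 1000
Step 1: Convert fiber length: 3.9 cm = 0.039 m
Step 2: Total fiber length = 205 * 0.039 = 7.995 m
Step 3: Linear density = 5.69 mg / 7.995 m = 0.7117 mg/m
Step 4: fineness = 0.7117 * 1000 = 711.7 mtex

711.7 mtex


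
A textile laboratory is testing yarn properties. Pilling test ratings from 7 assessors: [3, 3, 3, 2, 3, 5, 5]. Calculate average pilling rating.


Formula: Mean = sum / count
Sum = 3 + 3 + 3 + 2 + 3 + 5 + 5 = 24
Mean = 24 / 7 = 3.4

3.4


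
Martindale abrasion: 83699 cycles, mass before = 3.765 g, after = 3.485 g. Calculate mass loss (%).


Formula: Mass loss% = ((m_before - m_after) / m_before) * 100
Step 1: Mass loss = 3.765 - 3.485 = 0.28 g
Step 2: Ratio = 0.28 / 3.765 = 0.0743692
Step 3: Mass loss% = 0.0743692 * 100 = 7.43692% ≈ 7.44%

7.44%


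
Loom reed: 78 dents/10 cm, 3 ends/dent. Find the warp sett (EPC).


Formula: EPC = (dents per 10 cm * ends per dent) / 10
Step 1: Total ends per 10 cm = 78 * 3 = 234
Step 2: EPC = 234 / 10 = 23.4 ends/cm

23.4 ends/cm


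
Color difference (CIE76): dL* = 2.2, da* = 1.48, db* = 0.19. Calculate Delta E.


Formula: Delta E = sqrt(dL*^2 + da*^2 + db*^2)
Step 1: dL*^2 = 2.2^2 = 4.84
Step 2: da*^2 = 1.48^2 = 2.1904
Step 3: db*^2 = 0.19^2 = 0.0361
Step 4: Sum = 4.84 + 2.1904 + 0.0361 = 7.0665
Step 5: Delta E = sqrt(7.0665) = 2.66

2.66 Delta E


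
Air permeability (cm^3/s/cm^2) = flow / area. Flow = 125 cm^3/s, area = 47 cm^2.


Formula: Air Permeability = Airflow / Test Area
AP = 125 cm^3/s / 47 cm^2
AP = 2.7 cm^3/s/cm^2

2.7 cm^3/s/cm^2


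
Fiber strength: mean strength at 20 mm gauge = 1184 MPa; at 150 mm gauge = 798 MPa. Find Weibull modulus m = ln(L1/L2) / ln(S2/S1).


Formula: m = ln(L1/L2) / ln(S2/S1)
Step 1: ln(L1/L2) = ln(20/150) = -2.01490
Step 2: S2/S1 = 798/1184 = 0.67399
Step 3: ln(S2/S1) = ln(0.67399) = -0.39454
Step 4: m = -2.01490 / -0.39454 = 5.11

5.11 (Weibull m)


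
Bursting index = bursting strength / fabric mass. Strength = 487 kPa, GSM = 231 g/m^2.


Formula: Bursting Index = Bursting Strength / Fabric GSM
BI = 487 kPa / 231 g/m^2
BI = 2.108 kPa/(g/m^2)

2.108 kPa/(g/m^2)


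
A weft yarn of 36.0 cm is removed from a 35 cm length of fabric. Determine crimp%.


Formula: Crimp% = ((L_yarn - L_fabric) / L_fabric) * 100
Step 1: Extension = 36.0 - 35 = 1.0 cm
Step 2: Crimp% = (1.0 / 35) * 100
Step 3: Crimp% = 0.028571 * 100 = 2.8571% ≈ 2.9%

2.9%


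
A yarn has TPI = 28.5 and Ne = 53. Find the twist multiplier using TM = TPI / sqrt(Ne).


Formula: TM = TPI / sqrt(Ne)
Step 1: sqrt(Ne) = sqrt(53) = 7.2801
Step 2: TM = 28.5 / 7.2801 = 3.91

3.91 TM


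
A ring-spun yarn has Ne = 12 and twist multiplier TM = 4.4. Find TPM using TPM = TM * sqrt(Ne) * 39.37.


Formula: TPM = TM * sqrt(Ne) * 39.37
Step 1: sqrt(Ne) = sqrt(12) = 3.4641
Step 2: TM * sqrt(Ne) = 4.4 * 3.4641 = 15.242
Step 3: TPM = 15.242 * 39.37 = 600 twists/m

600 twists/m


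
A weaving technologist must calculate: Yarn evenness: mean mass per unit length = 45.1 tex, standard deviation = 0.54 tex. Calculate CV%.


Formula: CV% = (standard deviation / mean) * 100
Step 1: Ratio = 0.54 / 45.1 = 0.011973
Step 2: CV% = 0.011973 * 100 = 1.1973% ≈ 1.2%

1.2%


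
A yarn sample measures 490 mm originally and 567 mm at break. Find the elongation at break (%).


Formula: Elongation (%) = ((L_break - L0) / L0) * 100
Step 1: Extension = 567 - 490 = 77 mm
Step 2: Elongation = (77 / 490) * 100
Step 3: Elongation = 0.157143 * 100 = 15.7143% ≈ 15.7%

15.7%


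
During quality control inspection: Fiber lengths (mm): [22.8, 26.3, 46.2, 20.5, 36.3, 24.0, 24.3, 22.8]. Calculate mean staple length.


Formula: Mean = sum of lengths / count
Sum = 22.8 + 26.3 + 46.2 + 20.5 + 36.3 + 24.0 + 24.3 + 22.8
Sum = 223.2 mm
Mean = 223.2 / 8 = 27.90 mm

27.90 mm


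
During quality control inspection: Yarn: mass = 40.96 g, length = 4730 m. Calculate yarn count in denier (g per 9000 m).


Formula: den = (mass_g / length_m) * 9000
Substituting: den = (40.96 / 4730) * 9000
Intermediate: 40.96 / 4730 = 0.00865962 g/m
den = 0.00865962 * 9000 = 77.9 denier

77.9 denier


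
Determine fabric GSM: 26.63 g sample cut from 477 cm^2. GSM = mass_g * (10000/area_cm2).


Formula: GSM = mass_g / area_m2
Step 1: Convert area: 477 cm^2 = 477 / 10000 = 0.0477 m^2
Step 2: GSM = 26.63 g / 0.0477 m^2 = 558.3 g/m^2

558.3 g/m^2


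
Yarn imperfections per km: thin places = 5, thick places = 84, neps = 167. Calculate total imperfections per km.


Formula: Total = thin places + thick places + neps
Total = 5 + 84 + 167
Total = 256 imperfections/km

256 imperfections/km


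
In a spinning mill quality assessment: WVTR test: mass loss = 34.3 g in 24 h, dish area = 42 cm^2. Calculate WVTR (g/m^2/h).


Formula: WVTR = mass_loss / (area * time)
Step 1: Convert area: 42 cm^2 = 0.0042 m^2
Step 2: WVTR = 34.3 g / (0.0042 m^2 * 24 h)
Step 3: WVTR = 34.3 / 0.1008 = 340.3 g/m^2/h

340.3 g/m^2/h


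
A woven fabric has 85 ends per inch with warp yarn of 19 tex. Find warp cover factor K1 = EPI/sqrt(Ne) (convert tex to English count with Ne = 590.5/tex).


Formula: K1 = EPI / sqrt(Ne), with Ne = 590.5 / tex_warp
Step 1: Ne = 590.5 / 19 = 31.079
Step 2: sqrt(Ne) = sqrt(31.079) = 5.5749
Step 3: K1 = 85 / 5.5749 = 15.2

15.2


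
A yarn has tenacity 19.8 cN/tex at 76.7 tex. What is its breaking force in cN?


Formula: Breaking force = Tenacity * Linear density
F = 19.8 cN/tex * 76.7 tex
F = 1518.66 cN

1518.66 cN


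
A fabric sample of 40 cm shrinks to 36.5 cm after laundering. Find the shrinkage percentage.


Formula: Shrinkage% = ((L_before - L_after) / L_before) * 100
Step 1: Shrinkage = 40 - 36.5 = 3.5 cm
Step 2: Shrinkage% = (3.5 / 40) * 100
Step 3: Shrinkage% = 0.0875 * 100 = 8.75% ≈ 8.8%

8.8%


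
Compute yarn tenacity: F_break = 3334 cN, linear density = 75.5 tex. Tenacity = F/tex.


Formula: Tenacity = Breaking force / Linear density
Tenacity = 3334 cN / 75.5 tex
Tenacity = 44.16 cN/tex

44.16 cN/tex


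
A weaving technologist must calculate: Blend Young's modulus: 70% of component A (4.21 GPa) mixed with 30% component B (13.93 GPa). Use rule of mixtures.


Formula: Blend property = (fraction_A * property_A) + (fraction_B * property_B)
Step 1: Contribution A = 70/100 * 4.21 GPa = 2.947 GPa
Step 2: Contribution B = 30/100 * 13.93 GPa = 4.179 GPa
Step 3: Blend Young's modulus = 2.947 + 4.179 = 7.126 GPa

7.126 GPa


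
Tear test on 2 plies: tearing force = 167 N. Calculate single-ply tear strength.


Formula: Per-ply strength = Total force / Number of plies
Per-ply = 167 N / 2
Per-ply = 83.5 N

83.5 N


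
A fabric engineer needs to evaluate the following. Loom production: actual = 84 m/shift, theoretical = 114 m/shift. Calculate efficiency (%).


Formula: Efficiency% = (Actual output / Theoretical output) * 100
Efficiency% = (84 / 114) * 100
Efficiency% = 0.736842 * 100 = 73.6842% ≈ 73.7%

73.7%


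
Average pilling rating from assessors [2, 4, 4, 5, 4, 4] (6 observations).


Formula: Mean = sum / count
Sum = 2 + 4 + 4 + 5 + 4 + 4 = 23
Mean = 23 / 6 = 3.8

3.8


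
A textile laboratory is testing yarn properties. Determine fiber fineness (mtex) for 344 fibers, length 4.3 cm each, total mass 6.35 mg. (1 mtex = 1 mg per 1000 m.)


Formula: fineness (mtex) = mass (mg) / total length (km) = (mass_mg / total_length_m) * 1000
Step 1: Convert fiber length: 4.3 cm = 0.043 m
Step 2: Total fiber length = 344 * 0.043 = 14.792 m
Step 3: Linear density = 6.35 mg / 14.792 m = 0.4293 mg/m
Step 4: fineness = 0.4293 * 1000 = 429.3 mtex

429.3 mtex


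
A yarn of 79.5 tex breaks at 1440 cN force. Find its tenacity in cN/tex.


Formula: Tenacity = Breaking force / Linear density
Tenacity = 1440 cN / 79.5 tex
Tenacity = 18.11 cN/tex

18.11 cN/tex


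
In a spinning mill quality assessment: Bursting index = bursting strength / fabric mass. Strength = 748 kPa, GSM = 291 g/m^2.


Formula: Bursting Index = Bursting Strength / Fabric GSM
BI = 748 kPa / 291 g/m^2
BI = 2.570 kPa/(g/m^2)

2.570 kPa/(g/m^2)


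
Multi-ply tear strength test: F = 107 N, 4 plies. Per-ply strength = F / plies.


Formula: Per-ply strength = Total force / Number of plies
Per-ply = 107 N / 4
Per-ply = 26.75 N

26.75 N


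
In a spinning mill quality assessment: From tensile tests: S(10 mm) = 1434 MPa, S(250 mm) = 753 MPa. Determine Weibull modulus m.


Formula: m = ln(L1/L2) / ln(S2/S1)
Step 1: ln(L1/L2) = ln(10/250) = -3.21888
Step 2: S2/S1 = 753/1434 = 0.5251
Step 3: ln(S2/S1) = ln(0.5251) = -0.64417
Step 4: m = -3.21888 / -0.64417 = 5.00

5.00 (Weibull m)


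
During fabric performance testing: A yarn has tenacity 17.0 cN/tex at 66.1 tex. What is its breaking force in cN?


Formula: Breaking force = Tenacity * Linear density
F = 17.0 cN/tex * 66.1 tex
F = 1123.70 cN

1123.70 cN


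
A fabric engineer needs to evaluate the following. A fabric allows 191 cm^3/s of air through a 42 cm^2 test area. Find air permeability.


Formula: Air Permeability = Airflow / Test Area
AP = 191 cm^3/s / 42 cm^2
AP = 4.5 cm^3/s/cm^2

4.5 cm^3/s/cm^2


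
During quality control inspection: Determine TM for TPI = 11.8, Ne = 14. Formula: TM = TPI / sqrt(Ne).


Formula: TM = TPI / sqrt(Ne)
Step 1: sqrt(Ne) = sqrt(14) = 3.7417
Step 2: TM = 11.8 / 3.7417 = 3.15

3.15 TM


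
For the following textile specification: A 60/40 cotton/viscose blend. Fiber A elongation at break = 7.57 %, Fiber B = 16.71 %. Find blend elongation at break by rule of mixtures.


Formula: Blend property = (fraction_A * property_A) + (fraction_B * property_B)
Step 1: Contribution A = 60/100 * 7.57 % = 4.542 %
Step 2: Contribution B = 40/100 * 16.71 % = 6.684 %
Step 3: Blend elongation at break = 4.542 + 6.684 = 11.226 %

11.226 %


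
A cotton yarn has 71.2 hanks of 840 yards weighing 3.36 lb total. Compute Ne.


Formula: Ne = hanks / mass_lb
Substituting: Ne = 71.2 / 3.36
Ne = 21.2

21.2 Ne


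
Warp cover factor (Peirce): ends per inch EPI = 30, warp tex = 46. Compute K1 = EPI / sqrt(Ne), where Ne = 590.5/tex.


Formula: K1 = EPI / sqrt(Ne), with Ne = 590.5 / tex_warp
Step 1: Ne = 590.5 / 46 = 12.837
Step 2: sqrt(Ne) = sqrt(12.837) = 3.5829
Step 3: K1 = 30 / 3.5829 = 8.4

8.4


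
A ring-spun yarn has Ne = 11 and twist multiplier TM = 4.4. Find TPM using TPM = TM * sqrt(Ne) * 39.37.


Formula: TPM = TM * sqrt(Ne) * 39.37
Step 1: sqrt(Ne) = sqrt(11) = 3.3166
Step 2: TM * sqrt(Ne) = 4.4 * 3.3166 = 14.593
Step 3: TPM = 14.593 * 39.37 = 575 twists/m

575 twists/m


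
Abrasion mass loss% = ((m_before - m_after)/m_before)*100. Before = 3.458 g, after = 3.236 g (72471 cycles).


Formula: Mass loss% = ((m_before - m_after) / m_before) * 100
Step 1: Mass loss = 3.458 - 3.236 = 0.222 g
Step 2: Ratio = 0.222 / 3.458 = 0.064199
Step 3: Mass loss% = 0.064199 * 100 = 6.4199% ≈ 6.42%

6.42%


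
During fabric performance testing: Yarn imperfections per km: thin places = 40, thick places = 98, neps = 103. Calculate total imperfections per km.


Formula: Total = thin places + thick places + neps
Total = 40 + 98 + 103
Total = 241 imperfections/km

241 imperfections/km


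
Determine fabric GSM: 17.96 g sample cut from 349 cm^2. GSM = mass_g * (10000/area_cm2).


Formula: GSM = mass_g / area_m2
Step 1: Convert area: 349 cm^2 = 349 / 10000 = 0.0349 m^2
Step 2: GSM = 17.96 g / 0.0349 m^2 = 514.6 g/m^2

514.6 g/m^2


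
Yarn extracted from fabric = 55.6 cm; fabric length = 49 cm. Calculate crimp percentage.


Formula: Crimp% = ((L_yarn - L_fabric) / L_fabric) * 100
Step 1: Extension = 55.6 - 49 = 6.6 cm
Step 2: Crimp% = (6.6 / 49) * 100
Step 3: Crimp% = 0.134694 * 100 = 13.4694% ≈ 13.5%

13.5%


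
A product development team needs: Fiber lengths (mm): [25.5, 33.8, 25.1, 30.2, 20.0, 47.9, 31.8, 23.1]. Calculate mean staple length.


Formula: Mean = sum of lengths / count
Sum = 25.5 + 33.8 + 25.1 + 30.2 + 20.0 + 47.9 + 31.8 + 23.1
Sum = 237.4 mm
Mean = 237.4 / 8 = 29.68 mm

29.68 mm


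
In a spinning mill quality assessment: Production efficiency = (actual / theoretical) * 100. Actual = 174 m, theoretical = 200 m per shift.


Formula: Efficiency% = (Actual output / Theoretical output) * 100
Efficiency% = (174 / 200) * 100
Efficiency% = 0.87 * 100 = 87.0%

87.0%


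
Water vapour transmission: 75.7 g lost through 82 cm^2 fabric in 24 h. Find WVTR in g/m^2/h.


Formula: WVTR = mass_loss / (area * time)
Step 1: Convert area: 82 cm^2 = 0.0082 m^2
Step 2: WVTR = 75.7 g / (0.0082 m^2 * 24 h)
Step 3: WVTR = 75.7 / 0.1968 = 384.7 g/m^2/h

384.7 g/m^2/h


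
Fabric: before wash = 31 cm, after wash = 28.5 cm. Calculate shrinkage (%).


Formula: Shrinkage% = ((L_before - L_after) / L_before) * 100
Step 1: Shrinkage = 31 - 28.5 = 2.5 cm
Step 2: Shrinkage% = (2.5 / 31) * 100
Step 3: Shrinkage% = 0.080645 * 100 = 8.0645% ≈ 8.1%

8.1%


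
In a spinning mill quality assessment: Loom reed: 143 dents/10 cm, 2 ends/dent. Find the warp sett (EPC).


Formula: EPC = (dents per 10 cm * ends per dent) / 10
Step 1: Total ends per 10 cm = 143 * 2 = 286
Step 2: EPC = 286 / 10 = 28.6 ends/cm

28.6 ends/cm


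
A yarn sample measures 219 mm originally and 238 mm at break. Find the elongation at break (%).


Formula: Elongation (%) = ((L_break - L0) / L0) * 100
Step 1: Extension = 238 - 219 = 19 mm
Step 2: Elongation = (19 / 219) * 100
Step 3: Elongation = 0.086758 * 100 = 8.6758% ≈ 8.7%

8.7%


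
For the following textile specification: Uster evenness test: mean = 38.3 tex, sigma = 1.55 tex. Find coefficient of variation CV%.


Formula: CV% = (standard deviation / mean) * 100
Step 1: Ratio = 1.55 / 38.3 = 0.04047
Step 2: CV% = 0.04047 * 100 = 4.047% ≈ 4.0%

4.0%


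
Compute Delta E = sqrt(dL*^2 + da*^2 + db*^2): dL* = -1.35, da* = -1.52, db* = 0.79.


Formula: Delta E = sqrt(dL*^2 + da*^2 + db*^2)
Step 1: dL*^2 = (-1.35)^2 = 1.8225
Step 2: da*^2 = (-1.52)^2 = 2.3104
Step 3: db*^2 = 0.79^2 = 0.6241
Step 4: Sum = 1.8225 + 2.3104 + 0.6241 = 4.757
Step 5: Delta E = sqrt(4.757) = 2.18

2.18 Delta E


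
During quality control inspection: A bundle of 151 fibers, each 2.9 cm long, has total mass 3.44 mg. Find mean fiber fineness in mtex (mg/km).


Formula: fineness (mtex) = mass (mg) / total length (km) = (mass_mg / total_length_m) * 1000
Step 1: Convert fiber length: 2.9 cm = 0.029 m
Step 2: Total fiber length = 151 * 0.029 = 4.379 m
Step 3: Linear density = 3.44 mg / 4.379 m = 0.7856 mg/m
Step 4: fineness = 0.7856 * 1000 = 785.6 mtex

785.6 mtex


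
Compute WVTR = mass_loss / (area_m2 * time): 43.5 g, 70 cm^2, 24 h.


Formula: WVTR = mass_loss / (area * time)
Step 1: Convert area: 70 cm^2 = 0.007 m^2
Step 2: WVTR = 43.5 g / (0.007 m^2 * 24 h)
Step 3: WVTR = 43.5 / 0.168 = 258.9 g/m^2/h

258.9 g/m^2/h


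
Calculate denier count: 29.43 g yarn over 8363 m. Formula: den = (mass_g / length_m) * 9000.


Formula: den = (mass_g / length_m) * 9000
Substituting: den = (29.43 / 8363) * 9000
Intermediate: 29.43 / 8363 = 0.00351907 g/m
den = 0.00351907 * 9000 = 31.7 denier

31.7 denier


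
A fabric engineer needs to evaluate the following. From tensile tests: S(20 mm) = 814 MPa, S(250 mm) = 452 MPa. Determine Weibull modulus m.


Formula: m = ln(L1/L2) / ln(S2/S1)
Step 1: ln(L1/L2) = ln(20/250) = -2.52573
Step 2: S2/S1 = 452/814 = 0.55528
Step 3: ln(S2/S1) = ln(0.55528) = -0.58828
Step 4: m = -2.52573 / -0.58828 = 4.29

4.29 (Weibull m)


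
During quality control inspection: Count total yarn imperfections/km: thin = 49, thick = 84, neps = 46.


Formula: Total = thin places + thick places + neps
Total = 49 + 84 + 46
Total = 179 imperfections/km

179 imperfections/km


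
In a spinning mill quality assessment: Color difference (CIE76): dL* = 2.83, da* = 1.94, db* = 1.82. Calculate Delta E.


Formula: Delta E = sqrt(dL*^2 + da*^2 + db*^2)
Step 1: dL*^2 = 2.83^2 = 8.0089
Step 2: da*^2 = 1.94^2 = 3.7636
Step 3: db*^2 = 1.82^2 = 3.3124
Step 4: Sum = 8.0089 + 3.7636 + 3.3124 = 15.0849
Step 5: Delta E = sqrt(15.0849) = 3.88

3.88 Delta E


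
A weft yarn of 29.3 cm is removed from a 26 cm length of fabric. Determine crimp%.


Formula: Crimp% = ((L_yarn - L_fabric) / L_fabric) * 100
Step 1: Extension = 29.3 - 26 = 3.3 cm
Step 2: Crimp% = (3.3 / 26) * 100
Step 3: Crimp% = 0.126923 * 100 = 12.6923% ≈ 12.7%

12.7%


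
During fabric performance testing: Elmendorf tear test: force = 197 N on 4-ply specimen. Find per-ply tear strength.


Formula: Per-ply strength = Total force / Number of plies
Per-ply = 197 N / 4
Per-ply = 49.25 N

49.25 N


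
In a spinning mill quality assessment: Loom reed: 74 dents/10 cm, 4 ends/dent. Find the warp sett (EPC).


Formula: EPC = (dents per 10 cm * ends per dent) / 10
Step 1: Total ends per 10 cm = 74 * 4 = 296
Step 2: EPC = 296 / 10 = 29.6 ends/cm

29.6 ends/cm


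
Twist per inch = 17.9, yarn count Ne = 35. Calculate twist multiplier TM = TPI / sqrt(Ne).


Formula: TM = TPI / sqrt(Ne)
Step 1: sqrt(Ne) = sqrt(35) = 5.9161
Step 2: TM = 17.9 / 5.9161 = 3.03

3.03 TM


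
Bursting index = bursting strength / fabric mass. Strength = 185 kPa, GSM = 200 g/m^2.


Formula: Bursting Index = Bursting Strength / Fabric GSM
BI = 185 kPa / 200 g/m^2
BI = 0.925 kPa/(g/m^2)

0.925 kPa/(g/m^2)


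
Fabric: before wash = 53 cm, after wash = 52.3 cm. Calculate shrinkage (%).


Formula: Shrinkage% = ((L_before - L_after) / L_before) * 100
Step 1: Shrinkage = 53 - 52.3 = 0.7 cm
Step 2: Shrinkage% = (0.7 / 53) * 100
Step 3: Shrinkage% = 0.013208 * 100 = 1.3208% ≈ 1.3%

1.3%


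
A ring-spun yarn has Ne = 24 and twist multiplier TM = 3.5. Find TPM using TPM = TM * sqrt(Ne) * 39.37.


Formula: TPM = TM * sqrt(Ne) * 39.37
Step 1: sqrt(Ne) = sqrt(24) = 4.899
Step 2: TM * sqrt(Ne) = 3.5 * 4.899 = 17.1465
Step 3: TPM = 17.1465 * 39.37 = 675 twists/m

675 twists/m


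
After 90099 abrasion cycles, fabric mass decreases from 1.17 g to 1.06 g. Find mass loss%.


Formula: Mass loss% = ((m_before - m_after) / m_before) * 100
Step 1: Mass loss = 1.17 - 1.06 = 0.11 g
Step 2: Ratio = 0.11 / 1.17 = 0.0940171
Step 3: Mass loss% = 0.0940171 * 100 = 9.40171% ≈ 9.40%

9.40%


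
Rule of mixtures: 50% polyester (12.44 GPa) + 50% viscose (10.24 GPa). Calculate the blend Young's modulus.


Formula: Blend property = (fraction_A * property_A) + (fraction_B * property_B)
Step 1: Contribution A = 50/100 * 12.44 GPa = 6.22 GPa
Step 2: Contribution B = 50/100 * 10.24 GPa = 5.12 GPa
Step 3: Blend Young's modulus = 6.22 + 5.12 = 11.34 GPa

11.34 GPa


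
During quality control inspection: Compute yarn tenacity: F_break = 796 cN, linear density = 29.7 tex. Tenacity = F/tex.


Formula: Tenacity = Breaking force / Linear density
Tenacity = 796 cN / 29.7 tex
Tenacity = 26.80 cN/tex

26.80 cN/tex


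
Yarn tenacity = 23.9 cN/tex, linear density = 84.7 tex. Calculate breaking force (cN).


Formula: Breaking force = Tenacity * Linear density
F = 23.9 cN/tex * 84.7 tex
F = 2024.33 cN

2024.33 cN


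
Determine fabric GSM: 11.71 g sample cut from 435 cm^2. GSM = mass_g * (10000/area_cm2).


Formula: GSM = mass_g / area_m2
Step 1: Convert area: 435 cm^2 = 435 / 10000 = 0.0435 m^2
Step 2: GSM = 11.71 g / 0.0435 m^2 = 269.2 g/m^2

269.2 g/m^2


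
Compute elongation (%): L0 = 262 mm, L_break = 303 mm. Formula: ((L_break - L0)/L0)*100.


Formula: Elongation (%) = ((L_break - L0) / L0) * 100
Step 1: Extension = 303 - 262 = 41 mm
Step 2: Elongation = (41 / 262) * 100
Step 3: Elongation = 0.156489 * 100 = 15.6489% ≈ 15.6%

15.6%


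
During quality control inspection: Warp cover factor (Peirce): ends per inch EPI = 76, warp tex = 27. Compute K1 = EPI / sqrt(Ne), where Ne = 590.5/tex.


Formula: K1 = EPI / sqrt(Ne), with Ne = 590.5 / tex_warp
Step 1: Ne = 590.5 / 27 = 21.87
Step 2: sqrt(Ne) = sqrt(21.87) = 4.6765
Step 3: K1 = 76 / 4.6765 = 16.3

16.3


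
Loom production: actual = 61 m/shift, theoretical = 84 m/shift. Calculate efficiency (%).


Formula: Efficiency% = (Actual output / Theoretical output) * 100
Efficiency% = (61 / 84) * 100
Efficiency% = 0.72619 * 100 = 72.619% ≈ 72.6%

72.6%


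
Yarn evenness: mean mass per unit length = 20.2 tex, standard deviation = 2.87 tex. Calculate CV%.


Formula: CV% = (standard deviation / mean) * 100
Step 1: Ratio = 2.87 / 20.2 = 0.142079
Step 2: CV% = 0.142079 * 100 = 14.2079% ≈ 14.2%

14.2%


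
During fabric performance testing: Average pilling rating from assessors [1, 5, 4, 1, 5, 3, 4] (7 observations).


Formula: Mean = sum / count
Sum = 1 + 5 + 4 + 1 + 5 + 3 + 4 = 23
Mean = 23 / 7 = 3.3

3.3


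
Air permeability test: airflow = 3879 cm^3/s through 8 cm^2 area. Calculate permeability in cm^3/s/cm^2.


Formula: Air Permeability = Airflow / Test Area
AP = 3879 cm^3/s / 8 cm^2
AP = 484.9 cm^3/s/cm^2

484.9 cm^3/s/cm^2


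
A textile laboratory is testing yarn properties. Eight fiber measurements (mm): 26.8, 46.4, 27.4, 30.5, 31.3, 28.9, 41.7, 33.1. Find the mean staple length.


Formula: Mean = sum of lengths / count
Sum = 26.8 + 46.4 + 27.4 + 30.5 + 31.3 + 28.9 + 41.7 + 33.1
Sum = 266.1 mm
Mean = 266.1 / 8 = 33.26 mm

33.26 mm


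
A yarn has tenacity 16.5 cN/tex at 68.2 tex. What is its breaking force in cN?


Formula: Breaking force = Tenacity * Linear density
F = 16.5 cN/tex * 68.2 tex
F = 1125.30 cN

1125.30 cN


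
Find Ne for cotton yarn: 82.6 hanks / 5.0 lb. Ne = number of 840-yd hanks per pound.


Formula: Ne = hanks / mass_lb
Substituting: Ne = 82.6 / 5.0
Ne = 16.5

16.5 Ne


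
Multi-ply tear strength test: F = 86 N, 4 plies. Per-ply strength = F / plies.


Formula: Per-ply strength = Total force / Number of plies
Per-ply = 86 N / 4
Per-ply = 21.5 N

21.5 N


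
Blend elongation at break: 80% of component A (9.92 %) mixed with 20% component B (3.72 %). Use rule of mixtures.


Formula: Blend property = (fraction_A * property_A) + (fraction_B * property_B)
Step 1: Contribution A = 80/100 * 9.92 % = 7.936 %
Step 2: Contribution B = 20/100 * 3.72 % = 0.744 %
Step 3: Blend elongation at break = 7.936 + 0.744 = 8.68 %

8.68 %


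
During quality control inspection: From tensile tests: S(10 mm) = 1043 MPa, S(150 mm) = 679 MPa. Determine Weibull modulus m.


Formula: m = ln(L1/L2) / ln(S2/S1)
Step 1: ln(L1/L2) = ln(10/150) = -2.70805
Step 2: S2/S1 = 679/1043 = 0.65101
Step 3: ln(S2/S1) = ln(0.65101) = -0.42923
Step 4: m = -2.70805 / -0.42923 = 6.31

6.31 (Weibull m)


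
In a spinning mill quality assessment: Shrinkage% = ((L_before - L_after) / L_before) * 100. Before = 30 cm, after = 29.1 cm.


Formula: Shrinkage% = ((L_before - L_after) / L_before) * 100
Step 1: Shrinkage = 30 - 29.1 = 0.9 cm
Step 2: Shrinkage% = (0.9 / 30) * 100
Step 3: Shrinkage% = 0.03 * 100 = 3.0%

3.0%


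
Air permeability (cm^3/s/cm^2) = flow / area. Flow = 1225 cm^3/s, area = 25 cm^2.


Formula: Air Permeability = Airflow / Test Area
AP = 1225 cm^3/s / 25 cm^2
AP = 49.0 cm^3/s/cm^2

49.0 cm^3/s/cm^2


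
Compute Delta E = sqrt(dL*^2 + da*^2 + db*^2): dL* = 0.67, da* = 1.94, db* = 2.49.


Formula: Delta E = sqrt(dL*^2 + da*^2 + db*^2)
Step 1: dL*^2 = 0.67^2 = 0.4489
Step 2: da*^2 = 1.94^2 = 3.7636
Step 3: db*^2 = 2.49^2 = 6.2001
Step 4: Sum = 0.4489 + 3.7636 + 6.2001 = 10.4126
Step 5: Delta E = sqrt(10.4126) = 3.23

3.23 Delta E


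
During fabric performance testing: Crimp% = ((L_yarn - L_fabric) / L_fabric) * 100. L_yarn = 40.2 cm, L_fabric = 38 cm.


Formula: Crimp% = ((L_yarn - L_fabric) / L_fabric) * 100
Step 1: Extension = 40.2 - 38 = 2.2 cm
Step 2: Crimp% = (2.2 / 38) * 100
Step 3: Crimp% = 0.057895 * 100 = 5.7895% ≈ 5.8%

5.8%


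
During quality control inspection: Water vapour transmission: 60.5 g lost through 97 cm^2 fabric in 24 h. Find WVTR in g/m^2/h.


Formula: WVTR = mass_loss / (area * time)
Step 1: Convert area: 97 cm^2 = 0.0097 m^2
Step 2: WVTR = 60.5 g / (0.0097 m^2 * 24 h)
Step 3: WVTR = 60.5 / 0.2328 = 259.9 g/m^2/h

259.9 g/m^2/h


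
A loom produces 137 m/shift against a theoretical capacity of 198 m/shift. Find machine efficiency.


Formula: Efficiency% = (Actual output / Theoretical output) * 100
Efficiency% = (137 / 198) * 100
Efficiency% = 0.691919 * 100 = 69.1919% ≈ 69.2%

69.2%


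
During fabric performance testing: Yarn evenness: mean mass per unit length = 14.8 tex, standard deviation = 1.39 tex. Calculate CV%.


Formula: CV% = (standard deviation / mean) * 100
Step 1: Ratio = 1.39 / 14.8 = 0.093919
Step 2: CV% = 0.093919 * 100 = 9.3919% ≈ 9.4%

9.4%


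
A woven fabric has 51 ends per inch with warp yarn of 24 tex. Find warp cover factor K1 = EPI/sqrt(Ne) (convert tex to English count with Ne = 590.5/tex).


Formula: K1 = EPI / sqrt(Ne), with Ne = 590.5 / tex_warp
Step 1: Ne = 590.5 / 24 = 24.604
Step 2: sqrt(Ne) = sqrt(24.604) = 4.9602
Step 3: K1 = 51 / 4.9602 = 10.3

10.3


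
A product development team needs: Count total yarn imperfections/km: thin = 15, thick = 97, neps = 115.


Formula: Total = thin places + thick places + neps
Total = 15 + 97 + 115
Total = 227 imperfections/km

227 imperfections/km
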